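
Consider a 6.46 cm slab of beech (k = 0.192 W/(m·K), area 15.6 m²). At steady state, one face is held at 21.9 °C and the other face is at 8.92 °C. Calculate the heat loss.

Q = kA·ΔT/L = 0.192 × 15.6 × |21.9 °C − 8.92 °C| / 0.0646 = 602 W

Q = 602 W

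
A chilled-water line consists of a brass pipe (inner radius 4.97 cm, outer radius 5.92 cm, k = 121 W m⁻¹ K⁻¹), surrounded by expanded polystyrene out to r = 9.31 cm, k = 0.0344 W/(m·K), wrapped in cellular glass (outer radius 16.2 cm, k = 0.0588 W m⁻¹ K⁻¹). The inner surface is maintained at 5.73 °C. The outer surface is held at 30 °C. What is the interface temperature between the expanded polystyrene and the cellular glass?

T = 19.9 °C

Resistance network (inner→outer):
  R'_brass = ln(0.0592/0.0497)/(2πk) = 0.1749/(2π·121) = 2.301×10^-4 m·K/W
  R'_expanded polystyrene = ln(0.0931/0.0592)/(2πk) = 0.4528/(2π·0.0344) = 2.095 m·K/W
  R'_cellular glass = ln(0.162/0.0931)/(2πk) = 0.5539/(2π·0.0588) = 1.499 m·K/W
ΣR = 2.301×10^-4 + 2.095 + 1.499 = 3.594 m·K/W
Q' = ΔT/ΣR = (5.73 °C − 30 °C)/3.594 = -6.753 W/m
From the inner boundary to the expanded polystyrene/cellular glass interface, ΣR_partial = 2.095 m·K/W.
T_interface = T_in − Q'·ΣR_partial = 5.73 °C − (-6.753)(2.095) = 19.9 °C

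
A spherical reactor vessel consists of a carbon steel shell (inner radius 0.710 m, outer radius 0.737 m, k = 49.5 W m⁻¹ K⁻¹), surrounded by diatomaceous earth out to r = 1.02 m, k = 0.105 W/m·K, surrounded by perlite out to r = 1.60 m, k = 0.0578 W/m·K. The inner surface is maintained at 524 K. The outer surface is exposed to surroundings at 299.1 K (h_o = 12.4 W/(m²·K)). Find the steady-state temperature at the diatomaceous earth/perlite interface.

Treat each layer as a resistance in series:
  R_carbon steel = (1/0.710 − 1/0.737)/(4πk) = 0.05160/(4π·49.5) = 8.295×10^-5 K/W
  R_diatomaceous earth = (1/0.737 − 1/1.02)/(4πk) = 0.3765/(4π·0.105) = 0.2853 K/W
  R_perlite = (1/1.02 − 1/1.60)/(4πk) = 0.3554/(4π·0.0578) = 0.4893 K/W
  R_conv,out = 1/(4πr²h) = 1/(4π·1.60²·12.4) = 0.002507 K/W
ΣR = 8.295×10^-5 + 0.2853 + 0.4893 + 0.002507 = 0.7772 K/W
Q = ΔT/ΣR = (524 K − 299.1 K)/0.7772 = 289.4 W
From the inner boundary to the diatomaceous earth/perlite interface, ΣR_partial = 0.2854 K/W.
T_interface = T_in − Q·ΣR_partial = 524 K − (289.4)(0.2854) = 441 K

T = 441 K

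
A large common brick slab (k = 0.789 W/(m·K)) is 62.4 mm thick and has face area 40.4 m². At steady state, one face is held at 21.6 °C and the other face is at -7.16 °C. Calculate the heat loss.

Q = kA·ΔT/L = 0.789 × 40.4 × |21.6 °C − -7.16 °C| / 0.0624 = 14700 W

Q = 14700 W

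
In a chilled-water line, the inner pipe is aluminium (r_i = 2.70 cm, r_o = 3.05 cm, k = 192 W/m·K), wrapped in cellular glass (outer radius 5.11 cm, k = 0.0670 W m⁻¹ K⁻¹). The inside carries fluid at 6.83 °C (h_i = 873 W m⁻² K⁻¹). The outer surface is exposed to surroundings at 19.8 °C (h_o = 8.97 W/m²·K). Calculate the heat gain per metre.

Q' = 8.21 W/m

Treat each layer as a resistance in series:
  R'_conv,in = 1/(2πr h) = 1/(2π·0.0270·873) = 0.006752 m·K/W
  R'_aluminium = ln(0.0305/0.0270)/(2πk) = 0.1219/(2π·192) = 1.010×10^-4 m·K/W
  R'_cellular glass = ln(0.0511/0.0305)/(2πk) = 0.5161/(2π·0.0670) = 1.226 m·K/W
  R'_conv,out = 1/(2πr h) = 1/(2π·0.0511·8.97) = 0.3472 m·K/W
ΣR = 0.006752 + 1.010×10^-4 + 1.226 + 0.3472 = 1.580 m·K/W
Q' = ΔT/ΣR = (6.83 °C − 19.8 °C)/1.580 = -8.21 W/m
(Negative Q' ⇒ heat flows inward; heat gain = 8.21 W/m.)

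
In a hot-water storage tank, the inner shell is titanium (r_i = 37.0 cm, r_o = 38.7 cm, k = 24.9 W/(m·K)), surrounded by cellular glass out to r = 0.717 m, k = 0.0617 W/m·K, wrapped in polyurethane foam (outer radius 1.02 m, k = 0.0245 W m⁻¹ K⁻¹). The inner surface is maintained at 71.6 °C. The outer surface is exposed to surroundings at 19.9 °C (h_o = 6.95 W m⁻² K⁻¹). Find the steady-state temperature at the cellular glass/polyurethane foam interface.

Resistance network (inner→outer):
  R_titanium = (1/0.370 − 1/0.387)/(4πk) = 0.1187/(4π·24.9) = 3.794×10^-4 K/W
  R_cellular glass = (1/0.387 − 1/0.717)/(4πk) = 1.189/(4π·0.0617) = 1.534 K/W
  R_polyurethane foam = (1/0.717 − 1/1.02)/(4πk) = 0.4143/(4π·0.0245) = 1.346 K/W
  R_conv,out = 1/(4πr²h) = 1/(4π·1.02²·6.95) = 0.01101 K/W
ΣR = 3.794×10^-4 + 1.534 + 1.346 + 0.01101 = 2.891 K/W
Q = ΔT/ΣR = (71.6 °C − 19.9 °C)/2.891 = 17.88 W
From the inner boundary to the cellular glass/polyurethane foam interface, ΣR_partial = 1.534 K/W.
T_interface = T_in − Q·ΣR_partial = 71.6 °C − (17.88)(1.534) = 44.2 °C

T = 44.2 °C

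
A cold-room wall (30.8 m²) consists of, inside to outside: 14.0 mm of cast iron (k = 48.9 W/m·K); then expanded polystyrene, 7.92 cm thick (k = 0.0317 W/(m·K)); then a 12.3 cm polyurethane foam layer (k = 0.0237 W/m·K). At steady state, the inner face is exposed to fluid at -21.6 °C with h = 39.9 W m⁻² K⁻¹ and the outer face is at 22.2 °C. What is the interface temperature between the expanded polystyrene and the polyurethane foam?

Series thermal resistances, inner to outer:
  R_conv,in = 1/(hA) = 1/(39.9·30.8) = 8.137×10^-4 K/W
  R_cast iron = L/(kA) = 0.0140/(48.9·30.8) = 9.295×10^-6 K/W
  R_expanded polystyrene = L/(kA) = 0.0792/(0.0317·30.8) = 0.08112 K/W
  R_polyurethane foam = L/(kA) = 0.123/(0.0237·30.8) = 0.1685 K/W
ΣR = 8.137×10^-4 + 9.295×10^-6 + 0.08112 + 0.1685 = 0.2504 K/W
Q = ΔT/ΣR = (-21.6 °C − 22.2 °C)/0.2504 = -174.9 W
From the inner boundary to the expanded polystyrene/polyurethane foam interface, ΣR_partial = 0.08194 K/W.
T_interface = T_in − Q·ΣR_partial = -21.6 °C − (-174.9)(0.08194) = -7.27 °C

T = -7.27 °C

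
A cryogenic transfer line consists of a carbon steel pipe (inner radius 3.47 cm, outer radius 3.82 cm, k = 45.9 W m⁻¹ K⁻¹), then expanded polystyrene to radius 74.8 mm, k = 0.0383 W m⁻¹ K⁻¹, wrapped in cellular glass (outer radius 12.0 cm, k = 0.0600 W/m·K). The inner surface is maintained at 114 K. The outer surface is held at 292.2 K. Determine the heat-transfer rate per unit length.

Resistance network (inner→outer):
  R'_carbon steel = ln(0.0382/0.0347)/(2πk) = 0.09610/(2π·45.9) = 3.332×10^-4 m·K/W
  R'_expanded polystyrene = ln(0.0748/0.0382)/(2πk) = 0.6720/(2π·0.0383) = 2.792 m·K/W
  R'_cellular glass = ln(0.120/0.0748)/(2πk) = 0.4727/(2π·0.0600) = 1.254 m·K/W
ΣR = 3.332×10^-4 + 2.792 + 1.254 = 4.046 m·K/W
Q' = ΔT/ΣR = (114 K − 292.2 K)/4.046 = -44.0 W/m
(Negative Q' ⇒ heat flows inward; heat gain = 44.0 W/m.)

Q' = 44.0 W/m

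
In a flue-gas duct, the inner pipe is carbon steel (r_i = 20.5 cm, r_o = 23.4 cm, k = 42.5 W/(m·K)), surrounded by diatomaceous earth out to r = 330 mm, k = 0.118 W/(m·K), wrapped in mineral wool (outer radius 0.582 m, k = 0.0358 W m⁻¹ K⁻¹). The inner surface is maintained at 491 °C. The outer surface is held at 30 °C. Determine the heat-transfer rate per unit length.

Q' = 154 W/m

Treat each layer as a resistance in series:
  R'_carbon steel = ln(0.234/0.205)/(2πk) = 0.1323/(2π·42.5) = 4.955×10^-4 m·K/W
  R'_diatomaceous earth = ln(0.330/0.234)/(2πk) = 0.3438/(2π·0.118) = 0.4637 m·K/W
  R'_mineral wool = ln(0.582/0.330)/(2πk) = 0.5674/(2π·0.0358) = 2.522 m·K/W
ΣR = 4.955×10^-4 + 0.4637 + 2.522 = 2.986 m·K/W
Q' = ΔT/ΣR = (491 °C − 30 °C)/2.986 = 154 W/m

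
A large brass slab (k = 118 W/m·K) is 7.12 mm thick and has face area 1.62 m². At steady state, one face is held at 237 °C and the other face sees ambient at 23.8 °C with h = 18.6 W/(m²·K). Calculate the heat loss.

Q = 6.42 kW

Resistance network (inner→outer):
  R_brass = L/(kA) = 0.00712/(118·1.62) = 3.725×10^-5 K/W
  R_conv,out = 1/(hA) = 1/(18.6·1.62) = 0.03319 K/W
ΣR = 3.725×10^-5 + 0.03319 = 0.03323 K/W
Q = ΔT/ΣR = (237 °C − 23.8 °C)/0.03323 = 6420 W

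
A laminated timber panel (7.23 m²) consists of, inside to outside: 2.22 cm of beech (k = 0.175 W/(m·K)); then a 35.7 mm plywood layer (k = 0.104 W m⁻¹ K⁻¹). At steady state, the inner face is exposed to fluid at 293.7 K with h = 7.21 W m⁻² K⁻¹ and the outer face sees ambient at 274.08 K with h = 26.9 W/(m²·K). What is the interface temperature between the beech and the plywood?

T = 285.6 K

Series thermal resistances, inner to outer:
  R_conv,in = 1/(hA) = 1/(7.21·7.23) = 0.01918 K/W
  R_beech = L/(kA) = 0.0222/(0.175·7.23) = 0.01755 K/W
  R_plywood = L/(kA) = 0.0357/(0.104·7.23) = 0.04748 K/W
  R_conv,out = 1/(hA) = 1/(26.9·7.23) = 0.005142 K/W
ΣR = 0.01918 + 0.01755 + 0.04748 + 0.005142 = 0.08935 K/W
Q = ΔT/ΣR = (293.7 K − 274.08 K)/0.08935 = 219.6 W
From the inner boundary to the beech/plywood interface, ΣR_partial = 0.03673 K/W.
T_interface = T_in − Q·ΣR_partial = 293.7 K − (219.6)(0.03673) = 285.6 K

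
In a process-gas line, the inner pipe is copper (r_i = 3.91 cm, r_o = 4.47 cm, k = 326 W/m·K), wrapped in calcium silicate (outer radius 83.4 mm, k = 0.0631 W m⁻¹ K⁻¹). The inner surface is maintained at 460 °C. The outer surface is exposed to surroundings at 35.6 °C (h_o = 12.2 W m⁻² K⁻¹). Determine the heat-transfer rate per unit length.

Q' = 245 W/m

Resistance network (inner→outer):
  R'_copper = ln(0.0447/0.0391)/(2πk) = 0.1339/(2π·326) = 6.535×10^-5 m·K/W
  R'_calcium silicate = ln(0.0834/0.0447)/(2πk) = 0.6237/(2π·0.0631) = 1.573 m·K/W
  R'_conv,out = 1/(2πr h) = 1/(2π·0.0834·12.2) = 0.1564 m·K/W
ΣR = 6.535×10^-5 + 1.573 + 0.1564 = 1.729 m·K/W
Q' = ΔT/ΣR = (460 °C − 35.6 °C)/1.729 = 245 W/m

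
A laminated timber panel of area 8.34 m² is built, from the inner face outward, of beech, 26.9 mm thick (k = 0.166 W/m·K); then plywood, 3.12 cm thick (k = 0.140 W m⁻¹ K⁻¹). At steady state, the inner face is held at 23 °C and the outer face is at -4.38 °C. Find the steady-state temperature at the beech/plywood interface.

Series thermal resistances, inner to outer:
  R_beech = L/(kA) = 0.0269/(0.166·8.34) = 0.01943 K/W
  R_plywood = L/(kA) = 0.0312/(0.140·8.34) = 0.02672 K/W
ΣR = 0.01943 + 0.02672 = 0.04615 K/W
Q = ΔT/ΣR = (23 °C − -4.38 °C)/0.04615 = 593.3 W
From the inner boundary to the beech/plywood interface, ΣR_partial = 0.01943 K/W.
T_interface = T_in − Q·ΣR_partial = 23 °C − (593.3)(0.01943) = 11.5 °C

T = 11.5 °C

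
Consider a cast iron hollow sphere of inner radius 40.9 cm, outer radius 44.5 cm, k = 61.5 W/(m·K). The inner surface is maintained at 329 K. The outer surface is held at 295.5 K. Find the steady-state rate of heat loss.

Q = 1.31×10^5 W

Q = 4πk·ΔT/(1/r₁ − 1/r₂) = 4π × 61.5 × 33.5 / (1/0.409 − 1/0.445) = 1.31×10^5 W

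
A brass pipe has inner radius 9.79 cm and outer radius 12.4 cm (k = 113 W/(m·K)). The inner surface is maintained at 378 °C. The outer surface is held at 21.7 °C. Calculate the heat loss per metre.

Q' = 2πk·ΔT/ln(r₂/r₁) = 2π × 113 × 356.3 / ln(0.124/0.0979) = 1.07×10^6 W/m

Q' = 1.07×10^6 W/m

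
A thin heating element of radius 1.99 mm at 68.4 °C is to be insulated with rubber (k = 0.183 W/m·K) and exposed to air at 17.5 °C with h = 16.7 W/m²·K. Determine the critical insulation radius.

For a cylinder, r_cr = k_ins/h = 0.183/16.7 = 0.0110 m = 1.10 cm

r_cr = 1.10 cm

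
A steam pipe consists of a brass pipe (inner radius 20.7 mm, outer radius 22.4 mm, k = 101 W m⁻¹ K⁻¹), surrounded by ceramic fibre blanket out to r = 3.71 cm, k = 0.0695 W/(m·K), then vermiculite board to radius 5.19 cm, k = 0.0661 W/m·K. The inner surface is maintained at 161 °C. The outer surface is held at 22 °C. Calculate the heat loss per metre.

Q' = 70.8 W/m

Series thermal resistances, inner to outer:
  R'_brass = ln(0.0224/0.0207)/(2πk) = 0.07893/(2π·101) = 1.244×10^-4 m·K/W
  R'_ceramic fibre blanket = ln(0.0371/0.0224)/(2πk) = 0.5046/(2π·0.0695) = 1.155 m·K/W
  R'_vermiculite board = ln(0.0519/0.0371)/(2πk) = 0.3357/(2π·0.0661) = 0.8083 m·K/W
ΣR = 1.244×10^-4 + 1.155 + 0.8083 = 1.963 m·K/W
Q' = ΔT/ΣR = (161 °C − 22 °C)/1.963 = 70.8 W/m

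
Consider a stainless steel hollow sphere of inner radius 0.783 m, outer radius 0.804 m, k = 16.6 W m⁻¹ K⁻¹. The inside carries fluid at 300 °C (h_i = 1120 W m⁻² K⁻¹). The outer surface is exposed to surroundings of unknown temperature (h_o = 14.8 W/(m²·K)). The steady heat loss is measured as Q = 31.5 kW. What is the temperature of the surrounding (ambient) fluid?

Series resistances:
  R_conv,in = 1/(4πr²h) = 1/(4π·0.783²·1120) = 1.159×10^-4 K/W
  R_stainless steel = (1/0.783 − 1/0.804)/(4πk) = 0.03336/(4π·16.6) = 1.599×10^-4 K/W
  R_conv,out = 1/(4πr²h) = 1/(4π·0.804²·14.8) = 0.008318 K/W
ΣR = 0.008594 K/W
ΔT = Q·ΣR = 31500 × 0.008594 = 270.7 K
Heat flows outward, so T_out = T_in − ΔT = 300 − 270.7 = 29.3 °C

T_out = 29.3 °C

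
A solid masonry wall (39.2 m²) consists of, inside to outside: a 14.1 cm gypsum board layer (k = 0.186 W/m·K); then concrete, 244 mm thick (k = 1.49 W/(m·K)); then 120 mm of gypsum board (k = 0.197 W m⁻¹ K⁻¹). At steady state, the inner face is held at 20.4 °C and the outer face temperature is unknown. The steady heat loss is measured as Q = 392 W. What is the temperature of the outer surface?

T_out = 5.09 °C

Sum the resistances:
  R_gypsum board = L/(kA) = 0.141/(0.186·39.2) = 0.01934 K/W
  R_concrete = L/(kA) = 0.244/(1.49·39.2) = 0.004178 K/W
  R_gypsum board = L/(kA) = 0.120/(0.197·39.2) = 0.01554 K/W
ΣR = 0.03906 K/W
ΔT = Q·ΣR = 392 × 0.03906 = 15.31 K
Heat flows outward, so T_out = T_in − ΔT = 20.4 − 15.31 = 5.09 °C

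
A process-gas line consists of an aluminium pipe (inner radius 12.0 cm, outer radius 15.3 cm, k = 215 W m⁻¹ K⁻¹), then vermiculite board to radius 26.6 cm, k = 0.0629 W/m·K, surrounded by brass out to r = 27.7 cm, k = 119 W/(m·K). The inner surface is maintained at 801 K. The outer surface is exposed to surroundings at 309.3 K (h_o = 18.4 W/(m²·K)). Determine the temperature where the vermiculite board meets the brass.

Resistance network (inner→outer):
  R'_aluminium = ln(0.153/0.120)/(2πk) = 0.2429/(2π·215) = 1.798×10^-4 m·K/W
  R'_vermiculite board = ln(0.266/0.153)/(2πk) = 0.5531/(2π·0.0629) = 1.399 m·K/W
  R'_brass = ln(0.277/0.266)/(2πk) = 0.04052/(2π·119) = 5.419×10^-5 m·K/W
  R'_conv,out = 1/(2πr h) = 1/(2π·0.277·18.4) = 0.03123 m·K/W
ΣR = 1.798×10^-4 + 1.399 + 5.419×10^-5 + 0.03123 = 1.430 m·K/W
Q' = ΔT/ΣR = (801 K − 309.3 K)/1.430 = 343.8 W/m
From the inner boundary to the vermiculite board/brass interface, ΣR_partial = 1.399 m·K/W.
T_interface = T_in − Q'·ΣR_partial = 801 K − (343.8)(1.399) = 320.0 K

T = 320.0 K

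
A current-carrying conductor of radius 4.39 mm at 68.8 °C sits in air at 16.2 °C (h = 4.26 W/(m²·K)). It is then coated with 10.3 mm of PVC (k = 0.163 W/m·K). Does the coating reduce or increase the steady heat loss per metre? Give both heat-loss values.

increases: 6.18 → 14.1 W/m

Critical radius for a cylinder: r_cr = k/h = 0.0383 m = 3.83 cm.
Outer radius after coating: r₂ = 0.00439 + 0.0103 = 0.01469 m.
Since r₁ < r_cr and r₂ ≤ r_cr, the coating moves toward the maximum at r_cr — heat loss rises.
Bare: R = 1/(2πr₁h) = 8.510 m·K/W; Q = 52.6/8.510 = 6.18 W/m.
Coated: R = R_cond + R_conv = 3.723 m·K/W; Q = 52.6/3.723 = 14.1 W/m.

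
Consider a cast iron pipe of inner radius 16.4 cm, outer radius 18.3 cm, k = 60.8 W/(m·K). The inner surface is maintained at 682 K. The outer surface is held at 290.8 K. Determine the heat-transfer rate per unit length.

Q' = 2πk·ΔT/ln(r₂/r₁) = 2π × 60.8 × 391.2 / ln(0.183/0.164) = 1.36×10^6 W/m

Q' = 1360 kW/m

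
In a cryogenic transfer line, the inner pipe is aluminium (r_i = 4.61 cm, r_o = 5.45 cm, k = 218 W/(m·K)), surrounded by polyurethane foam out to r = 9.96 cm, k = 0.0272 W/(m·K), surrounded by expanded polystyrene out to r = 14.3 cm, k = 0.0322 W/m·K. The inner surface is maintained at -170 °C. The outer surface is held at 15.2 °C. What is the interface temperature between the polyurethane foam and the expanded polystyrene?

T = -47.1 °C

Treat each layer as a resistance in series:
  R'_aluminium = ln(0.0545/0.0461)/(2πk) = 0.1674/(2π·218) = 1.222×10^-4 m·K/W
  R'_polyurethane foam = ln(0.0996/0.0545)/(2πk) = 0.6030/(2π·0.0272) = 3.528 m·K/W
  R'_expanded polystyrene = ln(0.143/0.0996)/(2πk) = 0.3617/(2π·0.0322) = 1.788 m·K/W
ΣR = 1.222×10^-4 + 3.528 + 1.788 = 5.316 m·K/W
Q' = ΔT/ΣR = (-170 °C − 15.2 °C)/5.316 = -34.84 W/m
From the inner boundary to the polyurethane foam/expanded polystyrene interface, ΣR_partial = 3.528 m·K/W.
T_interface = T_in − Q'·ΣR_partial = -170 °C − (-34.84)(3.528) = -47.1 °C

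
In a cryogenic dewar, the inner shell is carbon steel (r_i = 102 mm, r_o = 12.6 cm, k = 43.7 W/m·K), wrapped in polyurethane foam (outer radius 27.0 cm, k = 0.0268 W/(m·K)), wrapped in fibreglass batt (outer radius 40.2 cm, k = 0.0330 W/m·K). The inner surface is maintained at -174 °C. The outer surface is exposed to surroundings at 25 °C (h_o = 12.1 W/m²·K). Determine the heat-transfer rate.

Q = 12.8 W

Series thermal resistances, inner to outer:
  R_carbon steel = (1/0.102 − 1/0.126)/(4πk) = 1.867/(4π·43.7) = 0.003401 K/W
  R_polyurethane foam = (1/0.126 − 1/0.270)/(4πk) = 4.233/(4π·0.0268) = 12.57 K/W
  R_fibreglass batt = (1/0.270 − 1/0.402)/(4πk) = 1.216/(4π·0.0330) = 2.933 K/W
  R_conv,out = 1/(4πr²h) = 1/(4π·0.402²·12.1) = 0.04070 K/W
ΣR = 0.003401 + 12.57 + 2.933 + 0.04070 = 15.55 K/W
Q = ΔT/ΣR = (-174 °C − 25 °C)/15.55 = -12.8 W
(Negative Q ⇒ heat flows inward; heat gain = 12.8 W.)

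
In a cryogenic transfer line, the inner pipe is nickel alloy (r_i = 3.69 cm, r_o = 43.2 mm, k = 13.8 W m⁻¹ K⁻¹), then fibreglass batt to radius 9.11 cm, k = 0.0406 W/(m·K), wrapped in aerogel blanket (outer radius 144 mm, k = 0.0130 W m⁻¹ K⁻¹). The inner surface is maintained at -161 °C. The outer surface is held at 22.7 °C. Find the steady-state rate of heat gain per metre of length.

Resistance network (inner→outer):
  R'_nickel alloy = ln(0.0432/0.0369)/(2πk) = 0.1576/(2π·13.8) = 0.001818 m·K/W
  R'_fibreglass batt = ln(0.0911/0.0432)/(2πk) = 0.7461/(2π·0.0406) = 2.925 m·K/W
  R'_aerogel blanket = ln(0.144/0.0911)/(2πk) = 0.4579/(2π·0.0130) = 5.605 m·K/W
ΣR = 0.001818 + 2.925 + 5.605 = 8.532 m·K/W
Q' = ΔT/ΣR = (-161 °C − 22.7 °C)/8.532 = -21.5 W/m
(Negative Q' ⇒ heat flows inward; heat gain = 21.5 W/m.)

Q' = 21.5 W/m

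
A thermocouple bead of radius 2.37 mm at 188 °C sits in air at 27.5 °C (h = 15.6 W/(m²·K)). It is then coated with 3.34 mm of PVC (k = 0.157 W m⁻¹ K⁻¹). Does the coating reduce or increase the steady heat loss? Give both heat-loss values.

increases: 0.177 → 0.570 W

Critical radius for a sphere: r_cr = 2k/h = 0.0201 m = 2.01 cm.
Outer radius after coating: r₂ = 0.00237 + 0.00334 = 0.00571 m.
Since r₁ < r_cr and r₂ ≤ r_cr, the coating moves toward the maximum at r_cr — heat loss rises.
Bare: R = 1/(4πr₁²h) = 908.2 K/W; Q = 160.5/908.2 = 0.177 W.
Coated: R = R_cond + R_conv = 281.6 K/W; Q = 160.5/281.6 = 0.570 W.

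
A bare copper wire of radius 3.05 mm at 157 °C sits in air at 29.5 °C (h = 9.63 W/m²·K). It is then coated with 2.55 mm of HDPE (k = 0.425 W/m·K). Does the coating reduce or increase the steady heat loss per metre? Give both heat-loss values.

Critical radius for a cylinder: r_cr = k/h = 0.0441 m = 4.41 cm.
Outer radius after coating: r₂ = 0.00305 + 0.00255 = 0.00560 m.
Since r₁ < r_cr and r₂ ≤ r_cr, the coating moves toward the maximum at r_cr — heat loss rises.
Bare: R = 1/(2πr₁h) = 5.419 m·K/W; Q = 127.5/5.419 = 23.5 W/m.
Coated: R = R_cond + R_conv = 3.179 m·K/W; Q = 127.5/3.179 = 40.1 W/m.

increases: 23.5 → 40.1 W/m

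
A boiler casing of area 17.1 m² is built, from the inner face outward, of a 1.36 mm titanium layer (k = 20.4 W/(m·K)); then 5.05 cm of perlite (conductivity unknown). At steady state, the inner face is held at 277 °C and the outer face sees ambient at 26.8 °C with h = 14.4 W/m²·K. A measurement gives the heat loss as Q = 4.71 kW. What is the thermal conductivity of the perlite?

k = 0.0602 W/m·K

ΣR = ΔT/Q = |277 − 26.8|/4710 = 0.05312 K/W
Known resistances:
  R_titanium = L/(kA) = 0.00136/(20.4·17.1) = 3.899×10^-6 K/W
  R_conv,out = 1/(hA) = 1/(14.4·17.1) = 0.004061 K/W
R_perlite = ΣR − ΣR_known = 0.05312 − 0.004065 = 0.04906 K/W
L/(kA) = 0.04906 ⇒ k = 0.0505/(0.04906·17.1) = 0.0602 W/m·K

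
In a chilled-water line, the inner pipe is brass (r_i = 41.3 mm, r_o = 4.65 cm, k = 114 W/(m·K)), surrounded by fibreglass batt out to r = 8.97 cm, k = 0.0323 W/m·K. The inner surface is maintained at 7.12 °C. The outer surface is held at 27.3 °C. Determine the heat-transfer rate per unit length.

Resistance network (inner→outer):
  R'_brass = ln(0.0465/0.0413)/(2πk) = 0.1186/(2π·114) = 1.656×10^-4 m·K/W
  R'_fibreglass batt = ln(0.0897/0.0465)/(2πk) = 0.6570/(2π·0.0323) = 3.237 m·K/W
ΣR = 1.656×10^-4 + 3.237 = 3.237 m·K/W
Q' = ΔT/ΣR = (7.12 °C − 27.3 °C)/3.237 = -6.23 W/m
(Negative Q' ⇒ heat flows inward; heat gain = 6.23 W/m.)

Q' = 6.23 W/m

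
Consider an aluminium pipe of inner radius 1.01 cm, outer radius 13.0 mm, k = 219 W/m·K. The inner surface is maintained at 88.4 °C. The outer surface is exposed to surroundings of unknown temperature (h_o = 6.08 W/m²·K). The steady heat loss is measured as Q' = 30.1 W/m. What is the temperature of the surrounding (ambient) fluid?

Sum the resistances:
  R'_aluminium = ln(0.0130/0.0101)/(2πk) = 0.2524/(2π·219) = 1.834×10^-4 m·K/W
  R'_conv,out = 1/(2πr h) = 1/(2π·0.0130·6.08) = 2.014 m·K/W
ΣR = 2.014 m·K/W
ΔT = Q'·ΣR = 30.1 × 2.014 = 60.62 K
Heat flows outward, so T_out = T_in − ΔT = 88.4 − 60.62 = 27.8 °C

T_out = 27.8 °C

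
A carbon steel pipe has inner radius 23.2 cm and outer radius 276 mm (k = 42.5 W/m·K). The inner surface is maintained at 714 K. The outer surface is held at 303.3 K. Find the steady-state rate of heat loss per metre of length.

Q' = 632 kW/m

Q' = 2πk·ΔT/ln(r₂/r₁) = 2π × 42.5 × 410.7 / ln(0.276/0.232) = 6.32×10^5 W/m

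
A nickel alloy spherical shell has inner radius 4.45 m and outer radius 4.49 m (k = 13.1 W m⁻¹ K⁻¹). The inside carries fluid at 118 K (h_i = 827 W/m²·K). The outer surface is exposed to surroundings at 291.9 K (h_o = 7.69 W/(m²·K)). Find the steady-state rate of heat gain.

Resistance network (inner→outer):
  R_conv,in = 1/(4πr²h) = 1/(4π·4.45²·827) = 4.859×10^-6 K/W
  R_nickel alloy = (1/4.45 − 1/4.49)/(4πk) = 0.002002/(4π·13.1) = 1.216×10^-5 K/W
  R_conv,out = 1/(4πr²h) = 1/(4π·4.49²·7.69) = 5.133×10^-4 K/W
ΣR = 4.859×10^-6 + 1.216×10^-5 + 5.133×10^-4 = 5.303×10^-4 K/W
Q = ΔT/ΣR = (118 K − 291.9 K)/5.303×10^-4 = -3.28×10^5 W
(Negative Q ⇒ heat flows inward; heat gain = 3.28×10^5 W.)

Q = 3.28×10^5 W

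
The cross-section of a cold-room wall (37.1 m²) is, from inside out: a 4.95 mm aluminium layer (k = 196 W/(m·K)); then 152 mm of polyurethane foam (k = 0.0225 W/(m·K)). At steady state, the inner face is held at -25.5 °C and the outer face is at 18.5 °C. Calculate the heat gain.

Series thermal resistances, inner to outer:
  R_aluminium = L/(kA) = 0.00495/(196·37.1) = 6.807×10^-7 K/W
  R_polyurethane foam = L/(kA) = 0.152/(0.0225·37.1) = 0.1821 K/W
ΣR = 6.807×10^-7 + 0.1821 = 0.1821 K/W
Q = ΔT/ΣR = (-25.5 °C − 18.5 °C)/0.1821 = -242 W
(Negative Q ⇒ heat flows inward; heat gain = 242 W.)

Q = 242 W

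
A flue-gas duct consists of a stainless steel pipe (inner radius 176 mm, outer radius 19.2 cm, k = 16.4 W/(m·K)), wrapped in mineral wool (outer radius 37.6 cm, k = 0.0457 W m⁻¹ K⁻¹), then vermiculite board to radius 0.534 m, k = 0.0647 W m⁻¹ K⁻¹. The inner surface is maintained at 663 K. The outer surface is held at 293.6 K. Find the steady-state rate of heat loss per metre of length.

Treat each layer as a resistance in series:
  R'_stainless steel = ln(0.192/0.176)/(2πk) = 0.08701/(2π·16.4) = 8.444×10^-4 m·K/W
  R'_mineral wool = ln(0.376/0.192)/(2πk) = 0.6721/(2π·0.0457) = 2.341 m·K/W
  R'_vermiculite board = ln(0.534/0.376)/(2πk) = 0.3508/(2π·0.0647) = 0.8629 m·K/W
ΣR = 8.444×10^-4 + 2.341 + 0.8629 = 3.205 m·K/W
Q' = ΔT/ΣR = (663 K − 293.6 K)/3.205 = 115 W/m

Q' = 115 W/m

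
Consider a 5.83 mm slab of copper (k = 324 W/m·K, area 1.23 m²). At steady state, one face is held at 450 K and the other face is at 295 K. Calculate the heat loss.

Q = 1.06×10^7 W

Q = kA·ΔT/L = 324 × 1.23 × |450 K − 295 K| / 0.00583 = 1.06×10^7 W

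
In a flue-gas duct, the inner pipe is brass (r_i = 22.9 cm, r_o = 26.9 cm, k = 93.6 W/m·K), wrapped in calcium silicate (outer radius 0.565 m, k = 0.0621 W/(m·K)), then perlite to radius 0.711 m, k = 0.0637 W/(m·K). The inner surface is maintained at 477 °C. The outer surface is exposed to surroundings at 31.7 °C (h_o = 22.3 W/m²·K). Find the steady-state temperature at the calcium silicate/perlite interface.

T = 136 °C

Series thermal resistances, inner to outer:
  R'_brass = ln(0.269/0.229)/(2πk) = 0.1610/(2π·93.6) = 2.737×10^-4 m·K/W
  R'_calcium silicate = ln(0.565/0.269)/(2πk) = 0.7421/(2π·0.0621) = 1.902 m·K/W
  R'_perlite = ln(0.711/0.565)/(2πk) = 0.2298/(2π·0.0637) = 0.5743 m·K/W
  R'_conv,out = 1/(2πr h) = 1/(2π·0.711·22.3) = 0.01004 m·K/W
ΣR = 2.737×10^-4 + 1.902 + 0.5743 + 0.01004 = 2.487 m·K/W
Q' = ΔT/ΣR = (477 °C − 31.7 °C)/2.487 = 179.1 W/m
From the inner boundary to the calcium silicate/perlite interface, ΣR_partial = 1.902 m·K/W.
T_interface = T_in − Q'·ΣR_partial = 477 °C − (179.1)(1.902) = 136 °C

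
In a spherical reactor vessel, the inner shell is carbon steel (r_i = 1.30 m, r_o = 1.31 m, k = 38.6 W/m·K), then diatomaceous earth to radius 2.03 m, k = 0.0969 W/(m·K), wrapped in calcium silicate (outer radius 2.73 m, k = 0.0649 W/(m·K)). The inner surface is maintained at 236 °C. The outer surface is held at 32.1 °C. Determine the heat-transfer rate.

Q = 541 W

Series thermal resistances, inner to outer:
  R_carbon steel = (1/1.30 − 1/1.31)/(4πk) = 0.005872/(4π·38.6) = 1.211×10^-5 K/W
  R_diatomaceous earth = (1/1.31 − 1/2.03)/(4πk) = 0.2707/(4π·0.0969) = 0.2223 K/W
  R_calcium silicate = (1/2.03 − 1/2.73)/(4πk) = 0.1263/(4π·0.0649) = 0.1549 K/W
ΣR = 1.211×10^-5 + 0.2223 + 0.1549 = 0.3772 K/W
Q = ΔT/ΣR = (236 °C − 32.1 °C)/0.3772 = 541 W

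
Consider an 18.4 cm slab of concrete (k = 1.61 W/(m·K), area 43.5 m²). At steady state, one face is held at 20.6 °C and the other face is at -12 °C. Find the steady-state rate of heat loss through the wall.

Q = kA·ΔT/L = 1.61 × 43.5 × |20.6 °C − -12 °C| / 0.184 = 12400 W

Q = 12400 W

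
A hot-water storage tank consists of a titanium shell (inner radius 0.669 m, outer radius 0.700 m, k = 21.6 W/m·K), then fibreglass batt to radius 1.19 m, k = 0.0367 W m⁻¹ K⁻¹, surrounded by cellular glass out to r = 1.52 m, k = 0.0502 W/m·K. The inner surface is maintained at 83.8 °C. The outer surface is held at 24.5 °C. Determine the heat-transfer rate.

Resistance network (inner→outer):
  R_titanium = (1/0.669 − 1/0.700)/(4πk) = 0.06620/(4π·21.6) = 2.439×10^-4 K/W
  R_fibreglass batt = (1/0.700 − 1/1.19)/(4πk) = 0.5882/(4π·0.0367) = 1.275 K/W
  R_cellular glass = (1/1.19 − 1/1.52)/(4πk) = 0.1824/(4π·0.0502) = 0.2892 K/W
ΣR = 2.439×10^-4 + 1.275 + 0.2892 = 1.564 K/W
Q = ΔT/ΣR = (83.8 °C − 24.5 °C)/1.564 = 37.9 W

Q = 37.9 W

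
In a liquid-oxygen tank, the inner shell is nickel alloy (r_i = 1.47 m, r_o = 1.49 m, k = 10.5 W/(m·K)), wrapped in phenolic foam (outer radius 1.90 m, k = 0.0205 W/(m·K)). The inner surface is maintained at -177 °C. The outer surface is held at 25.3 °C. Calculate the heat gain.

Q = 360 W

Treat each layer as a resistance in series:
  R_nickel alloy = (1/1.47 − 1/1.49)/(4πk) = 0.009131/(4π·10.5) = 6.920×10^-5 K/W
  R_phenolic foam = (1/1.49 − 1/1.90)/(4πk) = 0.1448/(4π·0.0205) = 0.5622 K/W
ΣR = 6.920×10^-5 + 0.5622 = 0.5623 K/W
Q = ΔT/ΣR = (-177 °C − 25.3 °C)/0.5623 = -360 W
(Negative Q ⇒ heat flows inward; heat gain = 360 W.)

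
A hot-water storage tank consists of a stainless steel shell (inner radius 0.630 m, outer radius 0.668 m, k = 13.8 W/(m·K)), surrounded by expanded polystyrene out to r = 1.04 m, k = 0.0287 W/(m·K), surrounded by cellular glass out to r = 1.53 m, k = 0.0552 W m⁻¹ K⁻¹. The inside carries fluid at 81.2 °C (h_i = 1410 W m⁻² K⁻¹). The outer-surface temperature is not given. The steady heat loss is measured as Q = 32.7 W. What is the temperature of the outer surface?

Series resistances:
  R_conv,in = 1/(4πr²h) = 1/(4π·0.630²·1410) = 1.422×10^-4 K/W
  R_stainless steel = (1/0.630 − 1/0.668)/(4πk) = 0.09030/(4π·13.8) = 5.207×10^-4 K/W
  R_expanded polystyrene = (1/0.668 − 1/1.04)/(4πk) = 0.5355/(4π·0.0287) = 1.485 K/W
  R_cellular glass = (1/1.04 − 1/1.53)/(4πk) = 0.3079/(4π·0.0552) = 0.4439 K/W
ΣR = 1.929 K/W
ΔT = Q·ΣR = 32.7 × 1.929 = 63.08 K
Heat flows outward, so T_out = T_in − ΔT = 81.2 − 63.08 = 18.1 °C

T_out = 18.1 °C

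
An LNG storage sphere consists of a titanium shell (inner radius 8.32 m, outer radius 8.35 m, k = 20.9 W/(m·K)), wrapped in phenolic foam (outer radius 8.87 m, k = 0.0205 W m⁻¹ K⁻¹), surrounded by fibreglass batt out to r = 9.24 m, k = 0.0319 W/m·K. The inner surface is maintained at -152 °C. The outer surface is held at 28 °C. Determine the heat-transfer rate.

Q = 4.67 kW

Series thermal resistances, inner to outer:
  R_titanium = (1/8.32 − 1/8.35)/(4πk) = 4.318×10^-4/(4π·20.9) = 1.644×10^-6 K/W
  R_phenolic foam = (1/8.35 − 1/8.87)/(4πk) = 0.007021/(4π·0.0205) = 0.02725 K/W
  R_fibreglass batt = (1/8.87 − 1/9.24)/(4πk) = 0.004514/(4π·0.0319) = 0.01126 K/W
ΣR = 1.644×10^-6 + 0.02725 + 0.01126 = 0.03851 K/W
Q = ΔT/ΣR = (-152 °C − 28 °C)/0.03851 = -4670 W
(Negative Q ⇒ heat flows inward; heat gain = 4670 W.)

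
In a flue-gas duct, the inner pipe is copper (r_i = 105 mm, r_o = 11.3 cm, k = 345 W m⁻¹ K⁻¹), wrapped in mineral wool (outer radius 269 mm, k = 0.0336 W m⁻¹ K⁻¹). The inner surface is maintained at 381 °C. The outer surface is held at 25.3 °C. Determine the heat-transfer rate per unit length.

Q' = 86.6 W/m

Treat each layer as a resistance in series:
  R'_copper = ln(0.113/0.105)/(2πk) = 0.07343/(2π·345) = 3.387×10^-5 m·K/W
  R'_mineral wool = ln(0.269/0.113)/(2πk) = 0.8673/(2π·0.0336) = 4.108 m·K/W
ΣR = 3.387×10^-5 + 4.108 = 4.108 m·K/W
Q' = ΔT/ΣR = (381 °C − 25.3 °C)/4.108 = 86.6 W/m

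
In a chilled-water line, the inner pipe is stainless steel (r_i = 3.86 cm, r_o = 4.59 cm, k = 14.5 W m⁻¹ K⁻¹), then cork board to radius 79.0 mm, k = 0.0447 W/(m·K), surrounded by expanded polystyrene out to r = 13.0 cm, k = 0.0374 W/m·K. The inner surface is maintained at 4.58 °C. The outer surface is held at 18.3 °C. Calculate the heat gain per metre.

Q' = 3.38 W/m

Treat each layer as a resistance in series:
  R'_stainless steel = ln(0.0459/0.0386)/(2πk) = 0.1732/(2π·14.5) = 0.001901 m·K/W
  R'_cork board = ln(0.0790/0.0459)/(2πk) = 0.5430/(2π·0.0447) = 1.933 m·K/W
  R'_expanded polystyrene = ln(0.130/0.0790)/(2πk) = 0.4981/(2π·0.0374) = 2.120 m·K/W
ΣR = 0.001901 + 1.933 + 2.120 = 4.055 m·K/W
Q' = ΔT/ΣR = (4.58 °C − 18.3 °C)/4.055 = -3.38 W/m
(Negative Q' ⇒ heat flows inward; heat gain = 3.38 W/m.)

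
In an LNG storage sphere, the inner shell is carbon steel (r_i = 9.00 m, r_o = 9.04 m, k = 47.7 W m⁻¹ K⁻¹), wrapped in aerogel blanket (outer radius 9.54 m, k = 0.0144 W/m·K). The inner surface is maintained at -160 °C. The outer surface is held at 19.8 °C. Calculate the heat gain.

Series thermal resistances, inner to outer:
  R_carbon steel = (1/9.00 − 1/9.04)/(4πk) = 4.916×10^-4/(4π·47.7) = 8.202×10^-7 K/W
  R_aerogel blanket = (1/9.04 − 1/9.54)/(4πk) = 0.005798/(4π·0.0144) = 0.03204 K/W
ΣR = 8.202×10^-7 + 0.03204 = 0.03204 K/W
Q = ΔT/ΣR = (-160 °C − 19.8 °C)/0.03204 = -5610 W
(Negative Q ⇒ heat flows inward; heat gain = 5610 W.)

Q = 5610 W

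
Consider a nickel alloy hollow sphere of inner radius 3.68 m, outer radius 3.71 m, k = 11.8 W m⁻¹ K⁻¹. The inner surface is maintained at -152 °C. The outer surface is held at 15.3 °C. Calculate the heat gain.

Q = 4πk·ΔT/(1/r₁ − 1/r₂) = 4π × 11.8 × 167.3 / (1/3.68 − 1/3.71) = 1.13×10^7 W

Q = 1.13×10^7 W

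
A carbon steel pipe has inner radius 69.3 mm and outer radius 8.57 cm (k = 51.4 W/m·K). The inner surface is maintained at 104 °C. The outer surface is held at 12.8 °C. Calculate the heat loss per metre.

Q' = 2πk·ΔT/ln(r₂/r₁) = 2π × 51.4 × 91.2 / ln(0.0857/0.0693) = 1.39×10^5 W/m

Q' = 139 kW/m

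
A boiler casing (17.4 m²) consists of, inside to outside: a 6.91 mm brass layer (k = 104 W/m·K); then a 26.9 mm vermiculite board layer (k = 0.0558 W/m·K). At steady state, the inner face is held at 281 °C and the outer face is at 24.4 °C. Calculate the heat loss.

Q = 9.26 kW

Treat each layer as a resistance in series:
  R_brass = L/(kA) = 0.00691/(104·17.4) = 3.819×10^-6 K/W
  R_vermiculite board = L/(kA) = 0.0269/(0.0558·17.4) = 0.02771 K/W
ΣR = 3.819×10^-6 + 0.02771 = 0.02771 K/W
Q = ΔT/ΣR = (281 °C − 24.4 °C)/0.02771 = 9260 W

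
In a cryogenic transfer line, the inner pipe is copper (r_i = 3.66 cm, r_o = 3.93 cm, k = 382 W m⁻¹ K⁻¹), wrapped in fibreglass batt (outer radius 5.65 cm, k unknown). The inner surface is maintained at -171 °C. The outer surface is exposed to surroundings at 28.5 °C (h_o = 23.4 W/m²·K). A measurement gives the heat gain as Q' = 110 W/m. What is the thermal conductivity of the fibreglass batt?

ΣR = ΔT/Q' = |-171 − 28.5|/110 = 1.814 m·K/W
Known resistances:
  R'_copper = ln(0.0393/0.0366)/(2πk) = 0.07118/(2π·382) = 2.965×10^-5 m·K/W
  R'_conv,out = 1/(2πr h) = 1/(2π·0.0565·23.4) = 0.1204 m·K/W
R_fibreglass batt = ΣR − ΣR_known = 1.814 − 0.1204 = 1.694 m·K/W
ln(r₂/r₁)/(2πk) = 1.694 ⇒ k = 0.3630/(2π·1.694) = 0.0341 W/m·K

k = 0.0341 W/m·K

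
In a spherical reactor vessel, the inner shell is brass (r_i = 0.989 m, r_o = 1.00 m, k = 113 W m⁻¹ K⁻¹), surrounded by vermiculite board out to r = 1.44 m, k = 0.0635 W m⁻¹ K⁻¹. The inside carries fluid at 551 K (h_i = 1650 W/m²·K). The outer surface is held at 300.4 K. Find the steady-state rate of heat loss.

Q = 654 W

Treat each layer as a resistance in series:
  R_conv,in = 1/(4πr²h) = 1/(4π·0.989²·1650) = 4.931×10^-5 K/W
  R_brass = (1/0.989 − 1/1.00)/(4πk) = 0.01112/(4π·113) = 7.833×10^-6 K/W
  R_vermiculite board = (1/1.00 − 1/1.44)/(4πk) = 0.3056/(4π·0.0635) = 0.3829 K/W
ΣR = 4.931×10^-5 + 7.833×10^-6 + 0.3829 = 0.3830 K/W
Q = ΔT/ΣR = (551 K − 300.4 K)/0.3830 = 654 W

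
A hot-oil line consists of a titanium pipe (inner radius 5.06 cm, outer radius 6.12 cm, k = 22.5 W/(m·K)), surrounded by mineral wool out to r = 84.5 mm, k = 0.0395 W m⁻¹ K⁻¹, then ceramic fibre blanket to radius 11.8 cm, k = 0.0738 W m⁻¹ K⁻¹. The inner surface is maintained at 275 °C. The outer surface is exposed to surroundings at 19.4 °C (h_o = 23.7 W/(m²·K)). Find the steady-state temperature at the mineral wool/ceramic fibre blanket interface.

T = 115 °C

Series thermal resistances, inner to outer:
  R'_titanium = ln(0.0612/0.0506)/(2πk) = 0.1902/(2π·22.5) = 0.001345 m·K/W
  R'_mineral wool = ln(0.0845/0.0612)/(2πk) = 0.3226/(2π·0.0395) = 1.300 m·K/W
  R'_ceramic fibre blanket = ln(0.118/0.0845)/(2πk) = 0.3339/(2π·0.0738) = 0.7202 m·K/W
  R'_conv,out = 1/(2πr h) = 1/(2π·0.118·23.7) = 0.05691 m·K/W
ΣR = 0.001345 + 1.300 + 0.7202 + 0.05691 = 2.078 m·K/W
Q' = ΔT/ΣR = (275 °C − 19.4 °C)/2.078 = 123.0 W/m
From the inner boundary to the mineral wool/ceramic fibre blanket interface, ΣR_partial = 1.301 m·K/W.
T_interface = T_in − Q'·ΣR_partial = 275 °C − (123.0)(1.301) = 115 °C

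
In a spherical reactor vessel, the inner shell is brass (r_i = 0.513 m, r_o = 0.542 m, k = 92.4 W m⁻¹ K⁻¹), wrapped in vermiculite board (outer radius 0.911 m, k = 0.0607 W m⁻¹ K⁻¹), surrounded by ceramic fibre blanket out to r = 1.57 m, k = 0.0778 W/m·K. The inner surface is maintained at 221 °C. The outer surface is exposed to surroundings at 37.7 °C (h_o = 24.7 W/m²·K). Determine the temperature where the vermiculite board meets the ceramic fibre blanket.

Treat each layer as a resistance in series:
  R_brass = (1/0.513 − 1/0.542)/(4πk) = 0.1043/(4π·92.4) = 8.983×10^-5 K/W
  R_vermiculite board = (1/0.542 − 1/0.911)/(4πk) = 0.7473/(4π·0.0607) = 0.9797 K/W
  R_ceramic fibre blanket = (1/0.911 − 1/1.57)/(4πk) = 0.4608/(4π·0.0778) = 0.4713 K/W
  R_conv,out = 1/(4πr²h) = 1/(4π·1.57²·24.7) = 0.001307 K/W
ΣR = 8.983×10^-5 + 0.9797 + 0.4713 + 0.001307 = 1.452 K/W
Q = ΔT/ΣR = (221 °C − 37.7 °C)/1.452 = 126.2 W
From the inner boundary to the vermiculite board/ceramic fibre blanket interface, ΣR_partial = 0.9798 K/W.
T_interface = T_in − Q·ΣR_partial = 221 °C − (126.2)(0.9798) = 97.3 °C

T = 97.3 °C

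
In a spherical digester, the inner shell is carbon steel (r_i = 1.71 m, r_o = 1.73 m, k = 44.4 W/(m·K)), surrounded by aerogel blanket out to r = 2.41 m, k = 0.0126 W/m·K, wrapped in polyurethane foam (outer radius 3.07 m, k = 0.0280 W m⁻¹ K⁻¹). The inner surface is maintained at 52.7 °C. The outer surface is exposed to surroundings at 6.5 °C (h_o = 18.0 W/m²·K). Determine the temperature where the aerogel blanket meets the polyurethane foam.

T = 15.6 °C

Treat each layer as a resistance in series:
  R_carbon steel = (1/1.71 − 1/1.73)/(4πk) = 0.006761/(4π·44.4) = 1.212×10^-5 K/W
  R_aerogel blanket = (1/1.73 − 1/2.41)/(4πk) = 0.1631/(4π·0.0126) = 1.030 K/W
  R_polyurethane foam = (1/2.41 − 1/3.07)/(4πk) = 0.08920/(4π·0.0280) = 0.2535 K/W
  R_conv,out = 1/(4πr²h) = 1/(4π·3.07²·18.0) = 4.691×10^-4 K/W
ΣR = 1.212×10^-5 + 1.030 + 0.2535 + 4.691×10^-4 = 1.284 K/W
Q = ΔT/ΣR = (52.7 °C − 6.5 °C)/1.284 = 35.98 W
From the inner boundary to the aerogel blanket/polyurethane foam interface, ΣR_partial = 1.030 K/W.
T_interface = T_in − Q·ΣR_partial = 52.7 °C − (35.98)(1.030) = 15.6 °C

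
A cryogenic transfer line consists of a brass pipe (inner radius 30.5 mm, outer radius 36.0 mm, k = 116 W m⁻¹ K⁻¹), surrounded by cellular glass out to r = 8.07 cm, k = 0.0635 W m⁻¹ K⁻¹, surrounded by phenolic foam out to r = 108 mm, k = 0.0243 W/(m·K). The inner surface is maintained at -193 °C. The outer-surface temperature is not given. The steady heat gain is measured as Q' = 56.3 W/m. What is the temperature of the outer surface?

Sum the resistances:
  R'_brass = ln(0.0360/0.0305)/(2πk) = 0.1658/(2π·116) = 2.275×10^-4 m·K/W
  R'_cellular glass = ln(0.0807/0.0360)/(2πk) = 0.8072/(2π·0.0635) = 2.023 m·K/W
  R'_phenolic foam = ln(0.108/0.0807)/(2πk) = 0.2914/(2π·0.0243) = 1.909 m·K/W
ΣR = 3.932 m·K/W
ΔT = Q'·ΣR = 56.3 × 3.932 = 221.4 K
Heat flows inward, so T_out = T_in + ΔT = -193 + 221.4 = 28.4 °C

T_out = 28.4 °C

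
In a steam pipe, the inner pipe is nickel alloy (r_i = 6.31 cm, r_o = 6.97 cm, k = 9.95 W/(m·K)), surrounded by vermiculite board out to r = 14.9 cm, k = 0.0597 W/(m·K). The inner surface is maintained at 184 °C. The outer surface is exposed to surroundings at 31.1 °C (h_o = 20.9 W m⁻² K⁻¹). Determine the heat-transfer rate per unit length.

Treat each layer as a resistance in series:
  R'_nickel alloy = ln(0.0697/0.0631)/(2πk) = 0.09948/(2π·9.95) = 0.001591 m·K/W
  R'_vermiculite board = ln(0.149/0.0697)/(2πk) = 0.7597/(2π·0.0597) = 2.025 m·K/W
  R'_conv,out = 1/(2πr h) = 1/(2π·0.149·20.9) = 0.05111 m·K/W
ΣR = 0.001591 + 2.025 + 0.05111 = 2.078 m·K/W
Q' = ΔT/ΣR = (184 °C − 31.1 °C)/2.078 = 73.6 W/m

Q' = 73.6 W/m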